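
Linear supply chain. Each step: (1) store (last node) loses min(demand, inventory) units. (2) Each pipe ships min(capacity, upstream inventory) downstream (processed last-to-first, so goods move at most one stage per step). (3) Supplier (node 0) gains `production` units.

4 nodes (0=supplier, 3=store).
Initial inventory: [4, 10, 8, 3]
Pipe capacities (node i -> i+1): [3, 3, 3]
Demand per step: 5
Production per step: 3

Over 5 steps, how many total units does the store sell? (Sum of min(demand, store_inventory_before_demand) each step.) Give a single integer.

Answer: 15

Derivation:
Step 1: sold=3 (running total=3) -> [4 10 8 3]
Step 2: sold=3 (running total=6) -> [4 10 8 3]
Step 3: sold=3 (running total=9) -> [4 10 8 3]
Step 4: sold=3 (running total=12) -> [4 10 8 3]
Step 5: sold=3 (running total=15) -> [4 10 8 3]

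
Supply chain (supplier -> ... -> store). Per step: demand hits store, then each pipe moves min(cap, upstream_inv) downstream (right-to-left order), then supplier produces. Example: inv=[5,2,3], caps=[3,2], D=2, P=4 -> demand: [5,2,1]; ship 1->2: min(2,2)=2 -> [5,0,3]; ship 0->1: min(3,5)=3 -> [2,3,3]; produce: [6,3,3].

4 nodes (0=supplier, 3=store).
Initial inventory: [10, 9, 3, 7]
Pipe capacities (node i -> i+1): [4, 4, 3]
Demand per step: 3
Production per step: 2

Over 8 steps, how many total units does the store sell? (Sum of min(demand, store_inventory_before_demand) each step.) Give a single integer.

Step 1: sold=3 (running total=3) -> [8 9 4 7]
Step 2: sold=3 (running total=6) -> [6 9 5 7]
Step 3: sold=3 (running total=9) -> [4 9 6 7]
Step 4: sold=3 (running total=12) -> [2 9 7 7]
Step 5: sold=3 (running total=15) -> [2 7 8 7]
Step 6: sold=3 (running total=18) -> [2 5 9 7]
Step 7: sold=3 (running total=21) -> [2 3 10 7]
Step 8: sold=3 (running total=24) -> [2 2 10 7]

Answer: 24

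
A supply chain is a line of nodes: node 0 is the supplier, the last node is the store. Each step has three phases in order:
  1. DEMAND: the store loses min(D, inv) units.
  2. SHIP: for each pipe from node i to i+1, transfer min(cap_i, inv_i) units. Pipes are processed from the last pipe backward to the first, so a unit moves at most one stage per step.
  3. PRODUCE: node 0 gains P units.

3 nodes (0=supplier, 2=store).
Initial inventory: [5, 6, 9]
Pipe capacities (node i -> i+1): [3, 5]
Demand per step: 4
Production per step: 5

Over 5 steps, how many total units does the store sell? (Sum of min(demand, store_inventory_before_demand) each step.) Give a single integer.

Answer: 20

Derivation:
Step 1: sold=4 (running total=4) -> [7 4 10]
Step 2: sold=4 (running total=8) -> [9 3 10]
Step 3: sold=4 (running total=12) -> [11 3 9]
Step 4: sold=4 (running total=16) -> [13 3 8]
Step 5: sold=4 (running total=20) -> [15 3 7]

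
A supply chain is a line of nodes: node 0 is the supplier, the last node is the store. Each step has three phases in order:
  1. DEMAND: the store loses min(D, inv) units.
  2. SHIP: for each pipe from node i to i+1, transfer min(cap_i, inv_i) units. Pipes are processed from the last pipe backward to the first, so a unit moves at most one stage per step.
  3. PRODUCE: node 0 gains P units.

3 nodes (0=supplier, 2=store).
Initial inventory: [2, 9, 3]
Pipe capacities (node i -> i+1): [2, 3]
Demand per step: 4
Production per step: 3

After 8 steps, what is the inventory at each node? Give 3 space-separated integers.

Step 1: demand=4,sold=3 ship[1->2]=3 ship[0->1]=2 prod=3 -> inv=[3 8 3]
Step 2: demand=4,sold=3 ship[1->2]=3 ship[0->1]=2 prod=3 -> inv=[4 7 3]
Step 3: demand=4,sold=3 ship[1->2]=3 ship[0->1]=2 prod=3 -> inv=[5 6 3]
Step 4: demand=4,sold=3 ship[1->2]=3 ship[0->1]=2 prod=3 -> inv=[6 5 3]
Step 5: demand=4,sold=3 ship[1->2]=3 ship[0->1]=2 prod=3 -> inv=[7 4 3]
Step 6: demand=4,sold=3 ship[1->2]=3 ship[0->1]=2 prod=3 -> inv=[8 3 3]
Step 7: demand=4,sold=3 ship[1->2]=3 ship[0->1]=2 prod=3 -> inv=[9 2 3]
Step 8: demand=4,sold=3 ship[1->2]=2 ship[0->1]=2 prod=3 -> inv=[10 2 2]

10 2 2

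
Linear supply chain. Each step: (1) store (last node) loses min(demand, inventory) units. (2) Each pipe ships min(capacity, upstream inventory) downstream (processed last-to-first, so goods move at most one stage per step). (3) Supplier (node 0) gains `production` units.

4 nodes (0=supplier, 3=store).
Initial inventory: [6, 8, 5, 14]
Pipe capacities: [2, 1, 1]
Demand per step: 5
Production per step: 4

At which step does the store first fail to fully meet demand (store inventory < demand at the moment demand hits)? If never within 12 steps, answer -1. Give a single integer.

Step 1: demand=5,sold=5 ship[2->3]=1 ship[1->2]=1 ship[0->1]=2 prod=4 -> [8 9 5 10]
Step 2: demand=5,sold=5 ship[2->3]=1 ship[1->2]=1 ship[0->1]=2 prod=4 -> [10 10 5 6]
Step 3: demand=5,sold=5 ship[2->3]=1 ship[1->2]=1 ship[0->1]=2 prod=4 -> [12 11 5 2]
Step 4: demand=5,sold=2 ship[2->3]=1 ship[1->2]=1 ship[0->1]=2 prod=4 -> [14 12 5 1]
Step 5: demand=5,sold=1 ship[2->3]=1 ship[1->2]=1 ship[0->1]=2 prod=4 -> [16 13 5 1]
Step 6: demand=5,sold=1 ship[2->3]=1 ship[1->2]=1 ship[0->1]=2 prod=4 -> [18 14 5 1]
Step 7: demand=5,sold=1 ship[2->3]=1 ship[1->2]=1 ship[0->1]=2 prod=4 -> [20 15 5 1]
Step 8: demand=5,sold=1 ship[2->3]=1 ship[1->2]=1 ship[0->1]=2 prod=4 -> [22 16 5 1]
Step 9: demand=5,sold=1 ship[2->3]=1 ship[1->2]=1 ship[0->1]=2 prod=4 -> [24 17 5 1]
Step 10: demand=5,sold=1 ship[2->3]=1 ship[1->2]=1 ship[0->1]=2 prod=4 -> [26 18 5 1]
Step 11: demand=5,sold=1 ship[2->3]=1 ship[1->2]=1 ship[0->1]=2 prod=4 -> [28 19 5 1]
Step 12: demand=5,sold=1 ship[2->3]=1 ship[1->2]=1 ship[0->1]=2 prod=4 -> [30 20 5 1]
First stockout at step 4

4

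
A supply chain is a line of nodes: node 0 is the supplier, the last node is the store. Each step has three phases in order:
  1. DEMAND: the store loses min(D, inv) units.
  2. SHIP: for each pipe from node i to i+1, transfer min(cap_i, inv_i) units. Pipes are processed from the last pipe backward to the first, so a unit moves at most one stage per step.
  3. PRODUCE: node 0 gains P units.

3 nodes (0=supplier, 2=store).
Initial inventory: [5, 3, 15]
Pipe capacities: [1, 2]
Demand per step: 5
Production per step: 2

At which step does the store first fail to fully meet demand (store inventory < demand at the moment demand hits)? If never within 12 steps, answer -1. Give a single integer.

Step 1: demand=5,sold=5 ship[1->2]=2 ship[0->1]=1 prod=2 -> [6 2 12]
Step 2: demand=5,sold=5 ship[1->2]=2 ship[0->1]=1 prod=2 -> [7 1 9]
Step 3: demand=5,sold=5 ship[1->2]=1 ship[0->1]=1 prod=2 -> [8 1 5]
Step 4: demand=5,sold=5 ship[1->2]=1 ship[0->1]=1 prod=2 -> [9 1 1]
Step 5: demand=5,sold=1 ship[1->2]=1 ship[0->1]=1 prod=2 -> [10 1 1]
Step 6: demand=5,sold=1 ship[1->2]=1 ship[0->1]=1 prod=2 -> [11 1 1]
Step 7: demand=5,sold=1 ship[1->2]=1 ship[0->1]=1 prod=2 -> [12 1 1]
Step 8: demand=5,sold=1 ship[1->2]=1 ship[0->1]=1 prod=2 -> [13 1 1]
Step 9: demand=5,sold=1 ship[1->2]=1 ship[0->1]=1 prod=2 -> [14 1 1]
Step 10: demand=5,sold=1 ship[1->2]=1 ship[0->1]=1 prod=2 -> [15 1 1]
Step 11: demand=5,sold=1 ship[1->2]=1 ship[0->1]=1 prod=2 -> [16 1 1]
Step 12: demand=5,sold=1 ship[1->2]=1 ship[0->1]=1 prod=2 -> [17 1 1]
First stockout at step 5

5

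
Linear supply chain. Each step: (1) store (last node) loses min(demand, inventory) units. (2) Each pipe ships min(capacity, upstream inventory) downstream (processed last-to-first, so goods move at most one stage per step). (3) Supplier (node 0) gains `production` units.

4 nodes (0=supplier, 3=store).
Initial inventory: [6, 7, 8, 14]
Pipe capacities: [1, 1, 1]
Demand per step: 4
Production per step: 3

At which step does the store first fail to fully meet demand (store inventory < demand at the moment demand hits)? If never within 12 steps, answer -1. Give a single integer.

Step 1: demand=4,sold=4 ship[2->3]=1 ship[1->2]=1 ship[0->1]=1 prod=3 -> [8 7 8 11]
Step 2: demand=4,sold=4 ship[2->3]=1 ship[1->2]=1 ship[0->1]=1 prod=3 -> [10 7 8 8]
Step 3: demand=4,sold=4 ship[2->3]=1 ship[1->2]=1 ship[0->1]=1 prod=3 -> [12 7 8 5]
Step 4: demand=4,sold=4 ship[2->3]=1 ship[1->2]=1 ship[0->1]=1 prod=3 -> [14 7 8 2]
Step 5: demand=4,sold=2 ship[2->3]=1 ship[1->2]=1 ship[0->1]=1 prod=3 -> [16 7 8 1]
Step 6: demand=4,sold=1 ship[2->3]=1 ship[1->2]=1 ship[0->1]=1 prod=3 -> [18 7 8 1]
Step 7: demand=4,sold=1 ship[2->3]=1 ship[1->2]=1 ship[0->1]=1 prod=3 -> [20 7 8 1]
Step 8: demand=4,sold=1 ship[2->3]=1 ship[1->2]=1 ship[0->1]=1 prod=3 -> [22 7 8 1]
Step 9: demand=4,sold=1 ship[2->3]=1 ship[1->2]=1 ship[0->1]=1 prod=3 -> [24 7 8 1]
Step 10: demand=4,sold=1 ship[2->3]=1 ship[1->2]=1 ship[0->1]=1 prod=3 -> [26 7 8 1]
Step 11: demand=4,sold=1 ship[2->3]=1 ship[1->2]=1 ship[0->1]=1 prod=3 -> [28 7 8 1]
Step 12: demand=4,sold=1 ship[2->3]=1 ship[1->2]=1 ship[0->1]=1 prod=3 -> [30 7 8 1]
First stockout at step 5

5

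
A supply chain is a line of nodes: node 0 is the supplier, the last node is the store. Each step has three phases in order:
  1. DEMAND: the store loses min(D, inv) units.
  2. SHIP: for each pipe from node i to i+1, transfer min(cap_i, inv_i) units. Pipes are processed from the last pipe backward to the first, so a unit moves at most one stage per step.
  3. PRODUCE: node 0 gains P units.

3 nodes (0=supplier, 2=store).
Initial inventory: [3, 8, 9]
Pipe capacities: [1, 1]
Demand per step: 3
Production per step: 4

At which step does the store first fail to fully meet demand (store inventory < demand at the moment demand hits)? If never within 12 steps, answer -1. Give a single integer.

Step 1: demand=3,sold=3 ship[1->2]=1 ship[0->1]=1 prod=4 -> [6 8 7]
Step 2: demand=3,sold=3 ship[1->2]=1 ship[0->1]=1 prod=4 -> [9 8 5]
Step 3: demand=3,sold=3 ship[1->2]=1 ship[0->1]=1 prod=4 -> [12 8 3]
Step 4: demand=3,sold=3 ship[1->2]=1 ship[0->1]=1 prod=4 -> [15 8 1]
Step 5: demand=3,sold=1 ship[1->2]=1 ship[0->1]=1 prod=4 -> [18 8 1]
Step 6: demand=3,sold=1 ship[1->2]=1 ship[0->1]=1 prod=4 -> [21 8 1]
Step 7: demand=3,sold=1 ship[1->2]=1 ship[0->1]=1 prod=4 -> [24 8 1]
Step 8: demand=3,sold=1 ship[1->2]=1 ship[0->1]=1 prod=4 -> [27 8 1]
Step 9: demand=3,sold=1 ship[1->2]=1 ship[0->1]=1 prod=4 -> [30 8 1]
Step 10: demand=3,sold=1 ship[1->2]=1 ship[0->1]=1 prod=4 -> [33 8 1]
Step 11: demand=3,sold=1 ship[1->2]=1 ship[0->1]=1 prod=4 -> [36 8 1]
Step 12: demand=3,sold=1 ship[1->2]=1 ship[0->1]=1 prod=4 -> [39 8 1]
First stockout at step 5

5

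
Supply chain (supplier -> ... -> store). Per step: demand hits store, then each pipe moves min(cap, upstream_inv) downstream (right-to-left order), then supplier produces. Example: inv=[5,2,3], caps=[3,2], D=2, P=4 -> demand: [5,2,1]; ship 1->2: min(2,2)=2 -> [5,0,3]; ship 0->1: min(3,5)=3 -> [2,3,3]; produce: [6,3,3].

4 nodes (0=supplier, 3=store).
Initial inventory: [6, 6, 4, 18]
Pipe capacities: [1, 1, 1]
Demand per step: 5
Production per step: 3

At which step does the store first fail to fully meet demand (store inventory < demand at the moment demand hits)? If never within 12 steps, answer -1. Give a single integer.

Step 1: demand=5,sold=5 ship[2->3]=1 ship[1->2]=1 ship[0->1]=1 prod=3 -> [8 6 4 14]
Step 2: demand=5,sold=5 ship[2->3]=1 ship[1->2]=1 ship[0->1]=1 prod=3 -> [10 6 4 10]
Step 3: demand=5,sold=5 ship[2->3]=1 ship[1->2]=1 ship[0->1]=1 prod=3 -> [12 6 4 6]
Step 4: demand=5,sold=5 ship[2->3]=1 ship[1->2]=1 ship[0->1]=1 prod=3 -> [14 6 4 2]
Step 5: demand=5,sold=2 ship[2->3]=1 ship[1->2]=1 ship[0->1]=1 prod=3 -> [16 6 4 1]
Step 6: demand=5,sold=1 ship[2->3]=1 ship[1->2]=1 ship[0->1]=1 prod=3 -> [18 6 4 1]
Step 7: demand=5,sold=1 ship[2->3]=1 ship[1->2]=1 ship[0->1]=1 prod=3 -> [20 6 4 1]
Step 8: demand=5,sold=1 ship[2->3]=1 ship[1->2]=1 ship[0->1]=1 prod=3 -> [22 6 4 1]
Step 9: demand=5,sold=1 ship[2->3]=1 ship[1->2]=1 ship[0->1]=1 prod=3 -> [24 6 4 1]
Step 10: demand=5,sold=1 ship[2->3]=1 ship[1->2]=1 ship[0->1]=1 prod=3 -> [26 6 4 1]
Step 11: demand=5,sold=1 ship[2->3]=1 ship[1->2]=1 ship[0->1]=1 prod=3 -> [28 6 4 1]
Step 12: demand=5,sold=1 ship[2->3]=1 ship[1->2]=1 ship[0->1]=1 prod=3 -> [30 6 4 1]
First stockout at step 5

5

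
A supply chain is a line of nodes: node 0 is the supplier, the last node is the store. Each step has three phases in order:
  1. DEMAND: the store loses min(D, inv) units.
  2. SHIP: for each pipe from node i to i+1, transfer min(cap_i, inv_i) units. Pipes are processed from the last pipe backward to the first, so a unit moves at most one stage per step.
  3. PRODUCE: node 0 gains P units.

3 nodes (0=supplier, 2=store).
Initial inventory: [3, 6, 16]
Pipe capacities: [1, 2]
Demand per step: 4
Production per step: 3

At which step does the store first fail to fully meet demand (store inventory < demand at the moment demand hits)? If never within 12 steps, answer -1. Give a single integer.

Step 1: demand=4,sold=4 ship[1->2]=2 ship[0->1]=1 prod=3 -> [5 5 14]
Step 2: demand=4,sold=4 ship[1->2]=2 ship[0->1]=1 prod=3 -> [7 4 12]
Step 3: demand=4,sold=4 ship[1->2]=2 ship[0->1]=1 prod=3 -> [9 3 10]
Step 4: demand=4,sold=4 ship[1->2]=2 ship[0->1]=1 prod=3 -> [11 2 8]
Step 5: demand=4,sold=4 ship[1->2]=2 ship[0->1]=1 prod=3 -> [13 1 6]
Step 6: demand=4,sold=4 ship[1->2]=1 ship[0->1]=1 prod=3 -> [15 1 3]
Step 7: demand=4,sold=3 ship[1->2]=1 ship[0->1]=1 prod=3 -> [17 1 1]
Step 8: demand=4,sold=1 ship[1->2]=1 ship[0->1]=1 prod=3 -> [19 1 1]
Step 9: demand=4,sold=1 ship[1->2]=1 ship[0->1]=1 prod=3 -> [21 1 1]
Step 10: demand=4,sold=1 ship[1->2]=1 ship[0->1]=1 prod=3 -> [23 1 1]
Step 11: demand=4,sold=1 ship[1->2]=1 ship[0->1]=1 prod=3 -> [25 1 1]
Step 12: demand=4,sold=1 ship[1->2]=1 ship[0->1]=1 prod=3 -> [27 1 1]
First stockout at step 7

7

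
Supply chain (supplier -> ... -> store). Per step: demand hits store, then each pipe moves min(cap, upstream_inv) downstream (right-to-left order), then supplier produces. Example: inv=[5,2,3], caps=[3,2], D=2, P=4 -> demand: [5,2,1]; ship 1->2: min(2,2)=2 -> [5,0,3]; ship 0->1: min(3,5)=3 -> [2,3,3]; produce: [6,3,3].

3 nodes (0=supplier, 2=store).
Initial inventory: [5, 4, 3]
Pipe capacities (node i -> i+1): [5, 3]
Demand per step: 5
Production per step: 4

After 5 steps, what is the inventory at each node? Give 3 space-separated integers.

Step 1: demand=5,sold=3 ship[1->2]=3 ship[0->1]=5 prod=4 -> inv=[4 6 3]
Step 2: demand=5,sold=3 ship[1->2]=3 ship[0->1]=4 prod=4 -> inv=[4 7 3]
Step 3: demand=5,sold=3 ship[1->2]=3 ship[0->1]=4 prod=4 -> inv=[4 8 3]
Step 4: demand=5,sold=3 ship[1->2]=3 ship[0->1]=4 prod=4 -> inv=[4 9 3]
Step 5: demand=5,sold=3 ship[1->2]=3 ship[0->1]=4 prod=4 -> inv=[4 10 3]

4 10 3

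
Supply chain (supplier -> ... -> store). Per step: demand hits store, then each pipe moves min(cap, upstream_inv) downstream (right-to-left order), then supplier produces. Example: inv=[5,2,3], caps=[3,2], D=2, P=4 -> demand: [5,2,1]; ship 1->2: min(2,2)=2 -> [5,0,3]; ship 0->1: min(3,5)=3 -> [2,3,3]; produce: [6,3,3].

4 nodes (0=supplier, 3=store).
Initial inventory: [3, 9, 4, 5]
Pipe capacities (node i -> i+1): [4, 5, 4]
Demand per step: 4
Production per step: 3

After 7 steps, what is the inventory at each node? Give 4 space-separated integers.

Step 1: demand=4,sold=4 ship[2->3]=4 ship[1->2]=5 ship[0->1]=3 prod=3 -> inv=[3 7 5 5]
Step 2: demand=4,sold=4 ship[2->3]=4 ship[1->2]=5 ship[0->1]=3 prod=3 -> inv=[3 5 6 5]
Step 3: demand=4,sold=4 ship[2->3]=4 ship[1->2]=5 ship[0->1]=3 prod=3 -> inv=[3 3 7 5]
Step 4: demand=4,sold=4 ship[2->3]=4 ship[1->2]=3 ship[0->1]=3 prod=3 -> inv=[3 3 6 5]
Step 5: demand=4,sold=4 ship[2->3]=4 ship[1->2]=3 ship[0->1]=3 prod=3 -> inv=[3 3 5 5]
Step 6: demand=4,sold=4 ship[2->3]=4 ship[1->2]=3 ship[0->1]=3 prod=3 -> inv=[3 3 4 5]
Step 7: demand=4,sold=4 ship[2->3]=4 ship[1->2]=3 ship[0->1]=3 prod=3 -> inv=[3 3 3 5]

3 3 3 5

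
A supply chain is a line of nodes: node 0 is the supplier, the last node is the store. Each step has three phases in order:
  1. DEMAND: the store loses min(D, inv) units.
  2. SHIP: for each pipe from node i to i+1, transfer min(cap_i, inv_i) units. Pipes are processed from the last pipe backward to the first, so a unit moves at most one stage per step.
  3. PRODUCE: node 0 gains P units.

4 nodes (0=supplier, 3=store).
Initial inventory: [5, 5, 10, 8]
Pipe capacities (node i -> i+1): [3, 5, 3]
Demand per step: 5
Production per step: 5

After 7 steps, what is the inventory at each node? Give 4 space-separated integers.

Step 1: demand=5,sold=5 ship[2->3]=3 ship[1->2]=5 ship[0->1]=3 prod=5 -> inv=[7 3 12 6]
Step 2: demand=5,sold=5 ship[2->3]=3 ship[1->2]=3 ship[0->1]=3 prod=5 -> inv=[9 3 12 4]
Step 3: demand=5,sold=4 ship[2->3]=3 ship[1->2]=3 ship[0->1]=3 prod=5 -> inv=[11 3 12 3]
Step 4: demand=5,sold=3 ship[2->3]=3 ship[1->2]=3 ship[0->1]=3 prod=5 -> inv=[13 3 12 3]
Step 5: demand=5,sold=3 ship[2->3]=3 ship[1->2]=3 ship[0->1]=3 prod=5 -> inv=[15 3 12 3]
Step 6: demand=5,sold=3 ship[2->3]=3 ship[1->2]=3 ship[0->1]=3 prod=5 -> inv=[17 3 12 3]
Step 7: demand=5,sold=3 ship[2->3]=3 ship[1->2]=3 ship[0->1]=3 prod=5 -> inv=[19 3 12 3]

19 3 12 3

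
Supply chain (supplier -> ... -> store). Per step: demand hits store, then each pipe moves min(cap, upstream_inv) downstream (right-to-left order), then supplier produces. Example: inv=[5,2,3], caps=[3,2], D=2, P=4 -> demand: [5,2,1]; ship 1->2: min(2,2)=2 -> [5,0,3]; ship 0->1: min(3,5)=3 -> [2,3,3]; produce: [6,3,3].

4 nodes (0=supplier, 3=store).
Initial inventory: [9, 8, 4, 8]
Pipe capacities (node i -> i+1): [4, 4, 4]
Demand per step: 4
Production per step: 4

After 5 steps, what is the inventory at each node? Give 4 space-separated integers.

Step 1: demand=4,sold=4 ship[2->3]=4 ship[1->2]=4 ship[0->1]=4 prod=4 -> inv=[9 8 4 8]
Step 2: demand=4,sold=4 ship[2->3]=4 ship[1->2]=4 ship[0->1]=4 prod=4 -> inv=[9 8 4 8]
Step 3: demand=4,sold=4 ship[2->3]=4 ship[1->2]=4 ship[0->1]=4 prod=4 -> inv=[9 8 4 8]
Step 4: demand=4,sold=4 ship[2->3]=4 ship[1->2]=4 ship[0->1]=4 prod=4 -> inv=[9 8 4 8]
Step 5: demand=4,sold=4 ship[2->3]=4 ship[1->2]=4 ship[0->1]=4 prod=4 -> inv=[9 8 4 8]

9 8 4 8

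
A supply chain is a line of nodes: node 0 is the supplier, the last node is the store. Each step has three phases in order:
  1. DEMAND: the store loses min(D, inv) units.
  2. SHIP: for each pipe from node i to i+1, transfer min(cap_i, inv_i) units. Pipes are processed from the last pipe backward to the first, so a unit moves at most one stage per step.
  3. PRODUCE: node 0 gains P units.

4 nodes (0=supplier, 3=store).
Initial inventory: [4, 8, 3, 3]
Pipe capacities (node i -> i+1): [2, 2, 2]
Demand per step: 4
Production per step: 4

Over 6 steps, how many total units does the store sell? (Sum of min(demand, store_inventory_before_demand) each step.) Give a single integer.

Step 1: sold=3 (running total=3) -> [6 8 3 2]
Step 2: sold=2 (running total=5) -> [8 8 3 2]
Step 3: sold=2 (running total=7) -> [10 8 3 2]
Step 4: sold=2 (running total=9) -> [12 8 3 2]
Step 5: sold=2 (running total=11) -> [14 8 3 2]
Step 6: sold=2 (running total=13) -> [16 8 3 2]

Answer: 13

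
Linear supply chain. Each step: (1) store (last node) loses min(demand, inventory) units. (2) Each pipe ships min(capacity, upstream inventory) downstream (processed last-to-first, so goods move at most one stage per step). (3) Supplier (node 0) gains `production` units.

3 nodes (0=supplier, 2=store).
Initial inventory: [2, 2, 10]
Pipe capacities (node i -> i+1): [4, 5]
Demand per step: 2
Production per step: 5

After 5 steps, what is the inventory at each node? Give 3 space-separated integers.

Step 1: demand=2,sold=2 ship[1->2]=2 ship[0->1]=2 prod=5 -> inv=[5 2 10]
Step 2: demand=2,sold=2 ship[1->2]=2 ship[0->1]=4 prod=5 -> inv=[6 4 10]
Step 3: demand=2,sold=2 ship[1->2]=4 ship[0->1]=4 prod=5 -> inv=[7 4 12]
Step 4: demand=2,sold=2 ship[1->2]=4 ship[0->1]=4 prod=5 -> inv=[8 4 14]
Step 5: demand=2,sold=2 ship[1->2]=4 ship[0->1]=4 prod=5 -> inv=[9 4 16]

9 4 16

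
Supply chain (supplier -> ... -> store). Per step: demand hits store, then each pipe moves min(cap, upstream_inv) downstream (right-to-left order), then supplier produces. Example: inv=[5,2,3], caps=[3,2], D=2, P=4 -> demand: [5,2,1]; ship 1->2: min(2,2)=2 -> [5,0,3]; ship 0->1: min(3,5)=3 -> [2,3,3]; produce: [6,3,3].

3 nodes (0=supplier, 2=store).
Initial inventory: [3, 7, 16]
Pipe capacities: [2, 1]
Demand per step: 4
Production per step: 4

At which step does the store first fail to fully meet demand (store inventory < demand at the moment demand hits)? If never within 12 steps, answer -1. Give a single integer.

Step 1: demand=4,sold=4 ship[1->2]=1 ship[0->1]=2 prod=4 -> [5 8 13]
Step 2: demand=4,sold=4 ship[1->2]=1 ship[0->1]=2 prod=4 -> [7 9 10]
Step 3: demand=4,sold=4 ship[1->2]=1 ship[0->1]=2 prod=4 -> [9 10 7]
Step 4: demand=4,sold=4 ship[1->2]=1 ship[0->1]=2 prod=4 -> [11 11 4]
Step 5: demand=4,sold=4 ship[1->2]=1 ship[0->1]=2 prod=4 -> [13 12 1]
Step 6: demand=4,sold=1 ship[1->2]=1 ship[0->1]=2 prod=4 -> [15 13 1]
Step 7: demand=4,sold=1 ship[1->2]=1 ship[0->1]=2 prod=4 -> [17 14 1]
Step 8: demand=4,sold=1 ship[1->2]=1 ship[0->1]=2 prod=4 -> [19 15 1]
Step 9: demand=4,sold=1 ship[1->2]=1 ship[0->1]=2 prod=4 -> [21 16 1]
Step 10: demand=4,sold=1 ship[1->2]=1 ship[0->1]=2 prod=4 -> [23 17 1]
Step 11: demand=4,sold=1 ship[1->2]=1 ship[0->1]=2 prod=4 -> [25 18 1]
Step 12: demand=4,sold=1 ship[1->2]=1 ship[0->1]=2 prod=4 -> [27 19 1]
First stockout at step 6

6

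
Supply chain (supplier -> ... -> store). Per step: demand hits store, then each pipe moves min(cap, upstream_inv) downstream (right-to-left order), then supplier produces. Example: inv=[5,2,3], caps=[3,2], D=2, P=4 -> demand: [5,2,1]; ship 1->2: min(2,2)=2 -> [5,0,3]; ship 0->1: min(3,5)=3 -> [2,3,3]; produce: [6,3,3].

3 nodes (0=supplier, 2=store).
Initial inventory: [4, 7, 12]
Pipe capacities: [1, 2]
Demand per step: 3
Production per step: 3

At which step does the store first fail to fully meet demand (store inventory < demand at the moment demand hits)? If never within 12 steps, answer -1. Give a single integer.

Step 1: demand=3,sold=3 ship[1->2]=2 ship[0->1]=1 prod=3 -> [6 6 11]
Step 2: demand=3,sold=3 ship[1->2]=2 ship[0->1]=1 prod=3 -> [8 5 10]
Step 3: demand=3,sold=3 ship[1->2]=2 ship[0->1]=1 prod=3 -> [10 4 9]
Step 4: demand=3,sold=3 ship[1->2]=2 ship[0->1]=1 prod=3 -> [12 3 8]
Step 5: demand=3,sold=3 ship[1->2]=2 ship[0->1]=1 prod=3 -> [14 2 7]
Step 6: demand=3,sold=3 ship[1->2]=2 ship[0->1]=1 prod=3 -> [16 1 6]
Step 7: demand=3,sold=3 ship[1->2]=1 ship[0->1]=1 prod=3 -> [18 1 4]
Step 8: demand=3,sold=3 ship[1->2]=1 ship[0->1]=1 prod=3 -> [20 1 2]
Step 9: demand=3,sold=2 ship[1->2]=1 ship[0->1]=1 prod=3 -> [22 1 1]
Step 10: demand=3,sold=1 ship[1->2]=1 ship[0->1]=1 prod=3 -> [24 1 1]
Step 11: demand=3,sold=1 ship[1->2]=1 ship[0->1]=1 prod=3 -> [26 1 1]
Step 12: demand=3,sold=1 ship[1->2]=1 ship[0->1]=1 prod=3 -> [28 1 1]
First stockout at step 9

9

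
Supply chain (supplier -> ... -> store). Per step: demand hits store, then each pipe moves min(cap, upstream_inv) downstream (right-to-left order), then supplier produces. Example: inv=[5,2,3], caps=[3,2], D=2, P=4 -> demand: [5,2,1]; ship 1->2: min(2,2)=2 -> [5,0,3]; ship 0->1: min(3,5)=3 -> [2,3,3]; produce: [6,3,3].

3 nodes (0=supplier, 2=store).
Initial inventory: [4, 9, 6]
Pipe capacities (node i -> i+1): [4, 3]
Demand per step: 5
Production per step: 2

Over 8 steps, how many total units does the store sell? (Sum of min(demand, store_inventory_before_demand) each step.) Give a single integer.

Step 1: sold=5 (running total=5) -> [2 10 4]
Step 2: sold=4 (running total=9) -> [2 9 3]
Step 3: sold=3 (running total=12) -> [2 8 3]
Step 4: sold=3 (running total=15) -> [2 7 3]
Step 5: sold=3 (running total=18) -> [2 6 3]
Step 6: sold=3 (running total=21) -> [2 5 3]
Step 7: sold=3 (running total=24) -> [2 4 3]
Step 8: sold=3 (running total=27) -> [2 3 3]

Answer: 27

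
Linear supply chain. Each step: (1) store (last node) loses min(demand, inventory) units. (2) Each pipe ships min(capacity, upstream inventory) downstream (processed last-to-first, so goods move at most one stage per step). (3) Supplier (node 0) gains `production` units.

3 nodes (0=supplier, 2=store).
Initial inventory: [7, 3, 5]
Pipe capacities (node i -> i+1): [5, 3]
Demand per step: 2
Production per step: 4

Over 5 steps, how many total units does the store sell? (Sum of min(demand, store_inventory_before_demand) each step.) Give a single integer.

Step 1: sold=2 (running total=2) -> [6 5 6]
Step 2: sold=2 (running total=4) -> [5 7 7]
Step 3: sold=2 (running total=6) -> [4 9 8]
Step 4: sold=2 (running total=8) -> [4 10 9]
Step 5: sold=2 (running total=10) -> [4 11 10]

Answer: 10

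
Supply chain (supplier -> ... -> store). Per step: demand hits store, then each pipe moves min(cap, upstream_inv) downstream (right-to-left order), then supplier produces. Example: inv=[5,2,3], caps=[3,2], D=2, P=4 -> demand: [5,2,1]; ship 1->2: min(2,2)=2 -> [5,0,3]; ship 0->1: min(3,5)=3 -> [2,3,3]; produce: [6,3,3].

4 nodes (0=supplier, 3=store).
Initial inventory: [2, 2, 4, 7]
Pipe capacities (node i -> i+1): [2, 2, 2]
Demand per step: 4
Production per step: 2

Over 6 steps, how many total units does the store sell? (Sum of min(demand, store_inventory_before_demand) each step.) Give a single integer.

Answer: 17

Derivation:
Step 1: sold=4 (running total=4) -> [2 2 4 5]
Step 2: sold=4 (running total=8) -> [2 2 4 3]
Step 3: sold=3 (running total=11) -> [2 2 4 2]
Step 4: sold=2 (running total=13) -> [2 2 4 2]
Step 5: sold=2 (running total=15) -> [2 2 4 2]
Step 6: sold=2 (running total=17) -> [2 2 4 2]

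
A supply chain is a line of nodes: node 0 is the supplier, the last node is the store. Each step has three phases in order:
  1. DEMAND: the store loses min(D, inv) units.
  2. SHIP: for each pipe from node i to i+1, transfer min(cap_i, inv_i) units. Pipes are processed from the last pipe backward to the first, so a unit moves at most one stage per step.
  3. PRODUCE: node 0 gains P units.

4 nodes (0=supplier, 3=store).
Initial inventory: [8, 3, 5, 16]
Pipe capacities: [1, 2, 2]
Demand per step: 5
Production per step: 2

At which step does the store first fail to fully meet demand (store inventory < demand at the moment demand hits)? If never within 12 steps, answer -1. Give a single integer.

Step 1: demand=5,sold=5 ship[2->3]=2 ship[1->2]=2 ship[0->1]=1 prod=2 -> [9 2 5 13]
Step 2: demand=5,sold=5 ship[2->3]=2 ship[1->2]=2 ship[0->1]=1 prod=2 -> [10 1 5 10]
Step 3: demand=5,sold=5 ship[2->3]=2 ship[1->2]=1 ship[0->1]=1 prod=2 -> [11 1 4 7]
Step 4: demand=5,sold=5 ship[2->3]=2 ship[1->2]=1 ship[0->1]=1 prod=2 -> [12 1 3 4]
Step 5: demand=5,sold=4 ship[2->3]=2 ship[1->2]=1 ship[0->1]=1 prod=2 -> [13 1 2 2]
Step 6: demand=5,sold=2 ship[2->3]=2 ship[1->2]=1 ship[0->1]=1 prod=2 -> [14 1 1 2]
Step 7: demand=5,sold=2 ship[2->3]=1 ship[1->2]=1 ship[0->1]=1 prod=2 -> [15 1 1 1]
Step 8: demand=5,sold=1 ship[2->3]=1 ship[1->2]=1 ship[0->1]=1 prod=2 -> [16 1 1 1]
Step 9: demand=5,sold=1 ship[2->3]=1 ship[1->2]=1 ship[0->1]=1 prod=2 -> [17 1 1 1]
Step 10: demand=5,sold=1 ship[2->3]=1 ship[1->2]=1 ship[0->1]=1 prod=2 -> [18 1 1 1]
Step 11: demand=5,sold=1 ship[2->3]=1 ship[1->2]=1 ship[0->1]=1 prod=2 -> [19 1 1 1]
Step 12: demand=5,sold=1 ship[2->3]=1 ship[1->2]=1 ship[0->1]=1 prod=2 -> [20 1 1 1]
First stockout at step 5

5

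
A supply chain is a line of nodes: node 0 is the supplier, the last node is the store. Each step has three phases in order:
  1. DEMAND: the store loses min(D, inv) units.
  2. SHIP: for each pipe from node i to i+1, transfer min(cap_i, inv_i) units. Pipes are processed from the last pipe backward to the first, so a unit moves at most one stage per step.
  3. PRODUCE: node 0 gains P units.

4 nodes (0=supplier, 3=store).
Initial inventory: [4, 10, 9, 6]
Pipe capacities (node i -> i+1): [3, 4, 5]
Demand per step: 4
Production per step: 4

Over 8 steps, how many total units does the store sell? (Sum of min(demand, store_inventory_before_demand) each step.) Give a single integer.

Step 1: sold=4 (running total=4) -> [5 9 8 7]
Step 2: sold=4 (running total=8) -> [6 8 7 8]
Step 3: sold=4 (running total=12) -> [7 7 6 9]
Step 4: sold=4 (running total=16) -> [8 6 5 10]
Step 5: sold=4 (running total=20) -> [9 5 4 11]
Step 6: sold=4 (running total=24) -> [10 4 4 11]
Step 7: sold=4 (running total=28) -> [11 3 4 11]
Step 8: sold=4 (running total=32) -> [12 3 3 11]

Answer: 32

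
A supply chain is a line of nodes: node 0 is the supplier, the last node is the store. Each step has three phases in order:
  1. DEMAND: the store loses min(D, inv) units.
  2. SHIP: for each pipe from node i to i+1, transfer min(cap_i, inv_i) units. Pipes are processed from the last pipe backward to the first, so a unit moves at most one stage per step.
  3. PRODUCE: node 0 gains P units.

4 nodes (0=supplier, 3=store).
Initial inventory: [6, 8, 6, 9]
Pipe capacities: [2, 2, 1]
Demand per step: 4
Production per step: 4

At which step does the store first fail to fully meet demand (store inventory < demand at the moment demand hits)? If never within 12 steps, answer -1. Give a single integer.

Step 1: demand=4,sold=4 ship[2->3]=1 ship[1->2]=2 ship[0->1]=2 prod=4 -> [8 8 7 6]
Step 2: demand=4,sold=4 ship[2->3]=1 ship[1->2]=2 ship[0->1]=2 prod=4 -> [10 8 8 3]
Step 3: demand=4,sold=3 ship[2->3]=1 ship[1->2]=2 ship[0->1]=2 prod=4 -> [12 8 9 1]
Step 4: demand=4,sold=1 ship[2->3]=1 ship[1->2]=2 ship[0->1]=2 prod=4 -> [14 8 10 1]
Step 5: demand=4,sold=1 ship[2->3]=1 ship[1->2]=2 ship[0->1]=2 prod=4 -> [16 8 11 1]
Step 6: demand=4,sold=1 ship[2->3]=1 ship[1->2]=2 ship[0->1]=2 prod=4 -> [18 8 12 1]
Step 7: demand=4,sold=1 ship[2->3]=1 ship[1->2]=2 ship[0->1]=2 prod=4 -> [20 8 13 1]
Step 8: demand=4,sold=1 ship[2->3]=1 ship[1->2]=2 ship[0->1]=2 prod=4 -> [22 8 14 1]
Step 9: demand=4,sold=1 ship[2->3]=1 ship[1->2]=2 ship[0->1]=2 prod=4 -> [24 8 15 1]
Step 10: demand=4,sold=1 ship[2->3]=1 ship[1->2]=2 ship[0->1]=2 prod=4 -> [26 8 16 1]
Step 11: demand=4,sold=1 ship[2->3]=1 ship[1->2]=2 ship[0->1]=2 prod=4 -> [28 8 17 1]
Step 12: demand=4,sold=1 ship[2->3]=1 ship[1->2]=2 ship[0->1]=2 prod=4 -> [30 8 18 1]
First stockout at step 3

3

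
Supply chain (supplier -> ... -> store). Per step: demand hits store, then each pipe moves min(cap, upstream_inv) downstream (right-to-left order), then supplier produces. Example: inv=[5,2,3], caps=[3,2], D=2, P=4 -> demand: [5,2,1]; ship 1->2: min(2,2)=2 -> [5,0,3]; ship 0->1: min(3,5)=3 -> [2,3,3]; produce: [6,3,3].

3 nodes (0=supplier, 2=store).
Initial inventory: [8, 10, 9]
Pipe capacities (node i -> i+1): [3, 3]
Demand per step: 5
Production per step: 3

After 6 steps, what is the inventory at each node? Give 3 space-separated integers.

Step 1: demand=5,sold=5 ship[1->2]=3 ship[0->1]=3 prod=3 -> inv=[8 10 7]
Step 2: demand=5,sold=5 ship[1->2]=3 ship[0->1]=3 prod=3 -> inv=[8 10 5]
Step 3: demand=5,sold=5 ship[1->2]=3 ship[0->1]=3 prod=3 -> inv=[8 10 3]
Step 4: demand=5,sold=3 ship[1->2]=3 ship[0->1]=3 prod=3 -> inv=[8 10 3]
Step 5: demand=5,sold=3 ship[1->2]=3 ship[0->1]=3 prod=3 -> inv=[8 10 3]
Step 6: demand=5,sold=3 ship[1->2]=3 ship[0->1]=3 prod=3 -> inv=[8 10 3]

8 10 3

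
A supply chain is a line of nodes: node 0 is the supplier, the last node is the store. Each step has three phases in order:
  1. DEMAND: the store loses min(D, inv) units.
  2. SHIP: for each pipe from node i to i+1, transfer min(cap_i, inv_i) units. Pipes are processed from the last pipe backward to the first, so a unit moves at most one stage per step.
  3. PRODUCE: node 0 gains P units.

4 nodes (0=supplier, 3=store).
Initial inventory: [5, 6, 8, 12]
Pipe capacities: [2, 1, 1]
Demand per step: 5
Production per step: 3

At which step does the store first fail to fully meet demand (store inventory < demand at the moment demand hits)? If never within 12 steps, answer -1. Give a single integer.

Step 1: demand=5,sold=5 ship[2->3]=1 ship[1->2]=1 ship[0->1]=2 prod=3 -> [6 7 8 8]
Step 2: demand=5,sold=5 ship[2->3]=1 ship[1->2]=1 ship[0->1]=2 prod=3 -> [7 8 8 4]
Step 3: demand=5,sold=4 ship[2->3]=1 ship[1->2]=1 ship[0->1]=2 prod=3 -> [8 9 8 1]
Step 4: demand=5,sold=1 ship[2->3]=1 ship[1->2]=1 ship[0->1]=2 prod=3 -> [9 10 8 1]
Step 5: demand=5,sold=1 ship[2->3]=1 ship[1->2]=1 ship[0->1]=2 prod=3 -> [10 11 8 1]
Step 6: demand=5,sold=1 ship[2->3]=1 ship[1->2]=1 ship[0->1]=2 prod=3 -> [11 12 8 1]
Step 7: demand=5,sold=1 ship[2->3]=1 ship[1->2]=1 ship[0->1]=2 prod=3 -> [12 13 8 1]
Step 8: demand=5,sold=1 ship[2->3]=1 ship[1->2]=1 ship[0->1]=2 prod=3 -> [13 14 8 1]
Step 9: demand=5,sold=1 ship[2->3]=1 ship[1->2]=1 ship[0->1]=2 prod=3 -> [14 15 8 1]
Step 10: demand=5,sold=1 ship[2->3]=1 ship[1->2]=1 ship[0->1]=2 prod=3 -> [15 16 8 1]
Step 11: demand=5,sold=1 ship[2->3]=1 ship[1->2]=1 ship[0->1]=2 prod=3 -> [16 17 8 1]
Step 12: demand=5,sold=1 ship[2->3]=1 ship[1->2]=1 ship[0->1]=2 prod=3 -> [17 18 8 1]
First stockout at step 3

3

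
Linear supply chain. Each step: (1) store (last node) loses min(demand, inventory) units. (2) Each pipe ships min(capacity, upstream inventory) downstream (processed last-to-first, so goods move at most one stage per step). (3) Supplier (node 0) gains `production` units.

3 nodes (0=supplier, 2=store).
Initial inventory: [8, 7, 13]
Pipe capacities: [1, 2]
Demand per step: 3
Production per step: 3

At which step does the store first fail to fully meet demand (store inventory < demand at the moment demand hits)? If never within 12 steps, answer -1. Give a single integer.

Step 1: demand=3,sold=3 ship[1->2]=2 ship[0->1]=1 prod=3 -> [10 6 12]
Step 2: demand=3,sold=3 ship[1->2]=2 ship[0->1]=1 prod=3 -> [12 5 11]
Step 3: demand=3,sold=3 ship[1->2]=2 ship[0->1]=1 prod=3 -> [14 4 10]
Step 4: demand=3,sold=3 ship[1->2]=2 ship[0->1]=1 prod=3 -> [16 3 9]
Step 5: demand=3,sold=3 ship[1->2]=2 ship[0->1]=1 prod=3 -> [18 2 8]
Step 6: demand=3,sold=3 ship[1->2]=2 ship[0->1]=1 prod=3 -> [20 1 7]
Step 7: demand=3,sold=3 ship[1->2]=1 ship[0->1]=1 prod=3 -> [22 1 5]
Step 8: demand=3,sold=3 ship[1->2]=1 ship[0->1]=1 prod=3 -> [24 1 3]
Step 9: demand=3,sold=3 ship[1->2]=1 ship[0->1]=1 prod=3 -> [26 1 1]
Step 10: demand=3,sold=1 ship[1->2]=1 ship[0->1]=1 prod=3 -> [28 1 1]
Step 11: demand=3,sold=1 ship[1->2]=1 ship[0->1]=1 prod=3 -> [30 1 1]
Step 12: demand=3,sold=1 ship[1->2]=1 ship[0->1]=1 prod=3 -> [32 1 1]
First stockout at step 10

10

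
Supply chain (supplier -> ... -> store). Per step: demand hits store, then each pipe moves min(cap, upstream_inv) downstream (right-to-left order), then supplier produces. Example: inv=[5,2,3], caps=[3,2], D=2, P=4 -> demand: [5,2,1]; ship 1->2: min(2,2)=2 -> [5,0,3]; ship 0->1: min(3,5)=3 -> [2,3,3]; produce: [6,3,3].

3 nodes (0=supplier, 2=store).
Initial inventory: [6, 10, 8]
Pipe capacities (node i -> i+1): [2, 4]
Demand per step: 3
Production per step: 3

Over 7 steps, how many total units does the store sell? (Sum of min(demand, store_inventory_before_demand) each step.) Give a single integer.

Answer: 21

Derivation:
Step 1: sold=3 (running total=3) -> [7 8 9]
Step 2: sold=3 (running total=6) -> [8 6 10]
Step 3: sold=3 (running total=9) -> [9 4 11]
Step 4: sold=3 (running total=12) -> [10 2 12]
Step 5: sold=3 (running total=15) -> [11 2 11]
Step 6: sold=3 (running total=18) -> [12 2 10]
Step 7: sold=3 (running total=21) -> [13 2 9]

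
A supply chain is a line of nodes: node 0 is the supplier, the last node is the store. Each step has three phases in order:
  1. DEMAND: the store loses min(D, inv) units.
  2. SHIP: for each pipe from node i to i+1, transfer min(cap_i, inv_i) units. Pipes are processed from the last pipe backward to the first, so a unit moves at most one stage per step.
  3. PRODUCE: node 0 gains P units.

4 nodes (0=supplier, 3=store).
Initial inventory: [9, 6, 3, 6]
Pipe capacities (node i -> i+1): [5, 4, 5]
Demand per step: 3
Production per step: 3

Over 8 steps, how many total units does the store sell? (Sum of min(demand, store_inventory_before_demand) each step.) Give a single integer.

Answer: 24

Derivation:
Step 1: sold=3 (running total=3) -> [7 7 4 6]
Step 2: sold=3 (running total=6) -> [5 8 4 7]
Step 3: sold=3 (running total=9) -> [3 9 4 8]
Step 4: sold=3 (running total=12) -> [3 8 4 9]
Step 5: sold=3 (running total=15) -> [3 7 4 10]
Step 6: sold=3 (running total=18) -> [3 6 4 11]
Step 7: sold=3 (running total=21) -> [3 5 4 12]
Step 8: sold=3 (running total=24) -> [3 4 4 13]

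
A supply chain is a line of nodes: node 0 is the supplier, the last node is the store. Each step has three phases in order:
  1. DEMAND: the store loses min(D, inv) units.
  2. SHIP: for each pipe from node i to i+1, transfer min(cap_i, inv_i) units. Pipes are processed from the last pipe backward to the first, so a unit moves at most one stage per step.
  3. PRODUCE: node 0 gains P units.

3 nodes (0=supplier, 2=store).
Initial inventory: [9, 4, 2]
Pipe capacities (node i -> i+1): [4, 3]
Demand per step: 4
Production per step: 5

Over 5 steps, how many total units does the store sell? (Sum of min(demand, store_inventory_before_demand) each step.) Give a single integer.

Step 1: sold=2 (running total=2) -> [10 5 3]
Step 2: sold=3 (running total=5) -> [11 6 3]
Step 3: sold=3 (running total=8) -> [12 7 3]
Step 4: sold=3 (running total=11) -> [13 8 3]
Step 5: sold=3 (running total=14) -> [14 9 3]

Answer: 14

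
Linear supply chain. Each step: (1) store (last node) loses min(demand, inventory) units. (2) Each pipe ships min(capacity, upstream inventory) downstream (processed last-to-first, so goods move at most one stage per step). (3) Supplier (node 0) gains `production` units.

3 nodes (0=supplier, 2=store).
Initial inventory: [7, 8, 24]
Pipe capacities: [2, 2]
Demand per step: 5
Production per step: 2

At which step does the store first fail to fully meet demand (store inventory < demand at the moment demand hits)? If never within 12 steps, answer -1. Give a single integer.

Step 1: demand=5,sold=5 ship[1->2]=2 ship[0->1]=2 prod=2 -> [7 8 21]
Step 2: demand=5,sold=5 ship[1->2]=2 ship[0->1]=2 prod=2 -> [7 8 18]
Step 3: demand=5,sold=5 ship[1->2]=2 ship[0->1]=2 prod=2 -> [7 8 15]
Step 4: demand=5,sold=5 ship[1->2]=2 ship[0->1]=2 prod=2 -> [7 8 12]
Step 5: demand=5,sold=5 ship[1->2]=2 ship[0->1]=2 prod=2 -> [7 8 9]
Step 6: demand=5,sold=5 ship[1->2]=2 ship[0->1]=2 prod=2 -> [7 8 6]
Step 7: demand=5,sold=5 ship[1->2]=2 ship[0->1]=2 prod=2 -> [7 8 3]
Step 8: demand=5,sold=3 ship[1->2]=2 ship[0->1]=2 prod=2 -> [7 8 2]
Step 9: demand=5,sold=2 ship[1->2]=2 ship[0->1]=2 prod=2 -> [7 8 2]
Step 10: demand=5,sold=2 ship[1->2]=2 ship[0->1]=2 prod=2 -> [7 8 2]
Step 11: demand=5,sold=2 ship[1->2]=2 ship[0->1]=2 prod=2 -> [7 8 2]
Step 12: demand=5,sold=2 ship[1->2]=2 ship[0->1]=2 prod=2 -> [7 8 2]
First stockout at step 8

8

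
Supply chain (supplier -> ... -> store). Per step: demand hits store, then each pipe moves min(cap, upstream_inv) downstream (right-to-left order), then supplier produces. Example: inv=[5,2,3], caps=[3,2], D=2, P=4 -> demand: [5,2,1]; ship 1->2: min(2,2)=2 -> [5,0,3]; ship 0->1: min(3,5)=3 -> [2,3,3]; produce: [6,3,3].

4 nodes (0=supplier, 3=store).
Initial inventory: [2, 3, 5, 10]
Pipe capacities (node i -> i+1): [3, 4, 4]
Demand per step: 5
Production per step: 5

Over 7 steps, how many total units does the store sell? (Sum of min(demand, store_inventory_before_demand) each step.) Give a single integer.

Step 1: sold=5 (running total=5) -> [5 2 4 9]
Step 2: sold=5 (running total=10) -> [7 3 2 8]
Step 3: sold=5 (running total=15) -> [9 3 3 5]
Step 4: sold=5 (running total=20) -> [11 3 3 3]
Step 5: sold=3 (running total=23) -> [13 3 3 3]
Step 6: sold=3 (running total=26) -> [15 3 3 3]
Step 7: sold=3 (running total=29) -> [17 3 3 3]

Answer: 29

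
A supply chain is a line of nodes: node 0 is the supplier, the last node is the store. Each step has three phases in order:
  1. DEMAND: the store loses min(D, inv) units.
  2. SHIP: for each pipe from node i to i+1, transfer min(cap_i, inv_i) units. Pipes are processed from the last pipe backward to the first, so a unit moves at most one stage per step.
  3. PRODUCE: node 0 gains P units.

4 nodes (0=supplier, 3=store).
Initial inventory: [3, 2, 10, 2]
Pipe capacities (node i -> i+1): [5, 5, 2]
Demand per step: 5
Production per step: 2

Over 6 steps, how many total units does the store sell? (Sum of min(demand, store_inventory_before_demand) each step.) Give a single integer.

Answer: 12

Derivation:
Step 1: sold=2 (running total=2) -> [2 3 10 2]
Step 2: sold=2 (running total=4) -> [2 2 11 2]
Step 3: sold=2 (running total=6) -> [2 2 11 2]
Step 4: sold=2 (running total=8) -> [2 2 11 2]
Step 5: sold=2 (running total=10) -> [2 2 11 2]
Step 6: sold=2 (running total=12) -> [2 2 11 2]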